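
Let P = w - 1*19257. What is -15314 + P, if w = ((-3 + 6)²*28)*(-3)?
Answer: -35327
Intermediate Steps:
w = -756 (w = (3²*28)*(-3) = (9*28)*(-3) = 252*(-3) = -756)
P = -20013 (P = -756 - 1*19257 = -756 - 19257 = -20013)
-15314 + P = -15314 - 20013 = -35327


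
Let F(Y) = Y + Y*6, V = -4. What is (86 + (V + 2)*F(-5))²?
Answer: 24336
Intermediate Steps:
F(Y) = 7*Y (F(Y) = Y + 6*Y = 7*Y)
(86 + (V + 2)*F(-5))² = (86 + (-4 + 2)*(7*(-5)))² = (86 - 2*(-35))² = (86 + 70)² = 156² = 24336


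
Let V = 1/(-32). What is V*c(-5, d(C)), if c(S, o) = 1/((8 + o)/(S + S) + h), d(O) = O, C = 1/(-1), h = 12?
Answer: -5/1808 ≈ -0.0027655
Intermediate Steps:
V = -1/32 ≈ -0.031250
C = -1
c(S, o) = 1/(12 + (8 + o)/(2*S)) (c(S, o) = 1/((8 + o)/(S + S) + 12) = 1/((8 + o)/((2*S)) + 12) = 1/((8 + o)*(1/(2*S)) + 12) = 1/((8 + o)/(2*S) + 12) = 1/(12 + (8 + o)/(2*S)))
V*c(-5, d(C)) = -(-5)/(16*(8 - 1 + 24*(-5))) = -(-5)/(16*(8 - 1 - 120)) = -(-5)/(16*(-113)) = -(-5)*(-1)/(16*113) = -1/32*10/113 = -5/1808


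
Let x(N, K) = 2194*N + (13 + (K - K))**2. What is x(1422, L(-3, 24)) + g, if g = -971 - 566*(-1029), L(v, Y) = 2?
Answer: 3701480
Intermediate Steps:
x(N, K) = 169 + 2194*N (x(N, K) = 2194*N + (13 + 0)**2 = 2194*N + 13**2 = 2194*N + 169 = 169 + 2194*N)
g = 581443 (g = -971 + 582414 = 581443)
x(1422, L(-3, 24)) + g = (169 + 2194*1422) + 581443 = (169 + 3119868) + 581443 = 3120037 + 581443 = 3701480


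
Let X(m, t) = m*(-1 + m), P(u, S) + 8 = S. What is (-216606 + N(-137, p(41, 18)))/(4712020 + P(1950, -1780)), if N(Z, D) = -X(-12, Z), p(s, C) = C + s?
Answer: -108381/2355116 ≈ -0.046019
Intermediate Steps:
P(u, S) = -8 + S
N(Z, D) = -156 (N(Z, D) = -(-12)*(-1 - 12) = -(-12)*(-13) = -1*156 = -156)
(-216606 + N(-137, p(41, 18)))/(4712020 + P(1950, -1780)) = (-216606 - 156)/(4712020 + (-8 - 1780)) = -216762/(4712020 - 1788) = -216762/4710232 = -216762*1/4710232 = -108381/2355116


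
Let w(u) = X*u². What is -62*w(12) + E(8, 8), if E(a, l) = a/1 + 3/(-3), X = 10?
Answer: -89273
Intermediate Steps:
w(u) = 10*u²
E(a, l) = -1 + a (E(a, l) = a*1 + 3*(-⅓) = a - 1 = -1 + a)
-62*w(12) + E(8, 8) = -620*12² + (-1 + 8) = -620*144 + 7 = -62*1440 + 7 = -89280 + 7 = -89273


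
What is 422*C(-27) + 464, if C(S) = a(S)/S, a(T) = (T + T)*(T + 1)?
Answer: -21480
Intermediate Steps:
a(T) = 2*T*(1 + T) (a(T) = (2*T)*(1 + T) = 2*T*(1 + T))
C(S) = 2 + 2*S (C(S) = (2*S*(1 + S))/S = 2 + 2*S)
422*C(-27) + 464 = 422*(2 + 2*(-27)) + 464 = 422*(2 - 54) + 464 = 422*(-52) + 464 = -21944 + 464 = -21480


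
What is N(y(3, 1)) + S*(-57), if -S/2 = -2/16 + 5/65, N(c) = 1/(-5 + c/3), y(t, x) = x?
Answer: -2073/364 ≈ -5.6951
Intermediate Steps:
N(c) = 1/(-5 + c/3) (N(c) = 1/(-5 + c*(1/3)) = 1/(-5 + c/3))
S = 5/52 (S = -2*(-2/16 + 5/65) = -2*(-2*1/16 + 5*(1/65)) = -2*(-1/8 + 1/13) = -2*(-5/104) = 5/52 ≈ 0.096154)
N(y(3, 1)) + S*(-57) = 3/(-15 + 1) + (5/52)*(-57) = 3/(-14) - 285/52 = 3*(-1/14) - 285/52 = -3/14 - 285/52 = -2073/364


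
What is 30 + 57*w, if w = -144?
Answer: -8178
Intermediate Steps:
30 + 57*w = 30 + 57*(-144) = 30 - 8208 = -8178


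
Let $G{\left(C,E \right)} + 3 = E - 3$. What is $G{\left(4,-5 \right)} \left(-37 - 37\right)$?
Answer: $814$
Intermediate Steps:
$G{\left(C,E \right)} = -6 + E$ ($G{\left(C,E \right)} = -3 + \left(E - 3\right) = -3 + \left(-3 + E\right) = -6 + E$)
$G{\left(4,-5 \right)} \left(-37 - 37\right) = \left(-6 - 5\right) \left(-37 - 37\right) = \left(-11\right) \left(-74\right) = 814$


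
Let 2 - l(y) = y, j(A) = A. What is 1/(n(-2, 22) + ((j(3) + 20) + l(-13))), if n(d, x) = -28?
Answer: ⅒ ≈ 0.10000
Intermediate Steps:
l(y) = 2 - y
1/(n(-2, 22) + ((j(3) + 20) + l(-13))) = 1/(-28 + ((3 + 20) + (2 - 1*(-13)))) = 1/(-28 + (23 + (2 + 13))) = 1/(-28 + (23 + 15)) = 1/(-28 + 38) = 1/10 = ⅒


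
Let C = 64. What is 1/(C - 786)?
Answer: -1/722 ≈ -0.0013850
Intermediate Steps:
1/(C - 786) = 1/(64 - 786) = 1/(-722) = -1/722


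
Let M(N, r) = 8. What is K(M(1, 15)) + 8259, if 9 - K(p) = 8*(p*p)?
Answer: 7756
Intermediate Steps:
K(p) = 9 - 8*p² (K(p) = 9 - 8*p*p = 9 - 8*p²)
K(M(1, 15)) + 8259 = (9 - 8*8²) + 8259 = (9 - 8*64) + 8259 = (9 - 512) + 8259 = -503 + 8259 = 7756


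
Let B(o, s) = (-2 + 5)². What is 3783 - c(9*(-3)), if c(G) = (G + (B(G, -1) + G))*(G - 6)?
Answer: 2298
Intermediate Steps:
B(o, s) = 9 (B(o, s) = 3² = 9)
c(G) = (-6 + G)*(9 + 2*G) (c(G) = (G + (9 + G))*(G - 6) = (9 + 2*G)*(-6 + G) = (-6 + G)*(9 + 2*G))
3783 - c(9*(-3)) = 3783 - (-54 - 27*(-3) + 2*(9*(-3))²) = 3783 - (-54 - 3*(-27) + 2*(-27)²) = 3783 - (-54 + 81 + 2*729) = 3783 - (-54 + 81 + 1458) = 3783 - 1*1485 = 3783 - 1485 = 2298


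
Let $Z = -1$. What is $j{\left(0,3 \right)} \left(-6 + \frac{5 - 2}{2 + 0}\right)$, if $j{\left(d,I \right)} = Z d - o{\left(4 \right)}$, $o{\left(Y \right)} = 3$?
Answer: $\frac{27}{2} \approx 13.5$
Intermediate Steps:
$j{\left(d,I \right)} = -3 - d$ ($j{\left(d,I \right)} = - d - 3 = -3 - d$)
$j{\left(0,3 \right)} \left(-6 + \frac{5 - 2}{2 + 0}\right) = \left(-3 - 0\right) \left(-6 + \frac{5 - 2}{2 + 0}\right) = \left(-3 + 0\right) \left(-6 + \frac{1}{2} \cdot 3\right) = - 3 \left(-6 + \frac{1}{2} \cdot 3\right) = - 3 \left(-6 + \frac{3}{2}\right) = \left(-3\right) \left(- \frac{9}{2}\right) = \frac{27}{2}$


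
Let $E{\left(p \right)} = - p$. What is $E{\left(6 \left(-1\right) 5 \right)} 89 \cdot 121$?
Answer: $323070$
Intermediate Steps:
$E{\left(6 \left(-1\right) 5 \right)} 89 \cdot 121 = - 6 \left(-1\right) 5 \cdot 89 \cdot 121 = - \left(-6\right) 5 \cdot 89 \cdot 121 = \left(-1\right) \left(-30\right) 89 \cdot 121 = 30 \cdot 89 \cdot 121 = 2670 \cdot 121 = 323070$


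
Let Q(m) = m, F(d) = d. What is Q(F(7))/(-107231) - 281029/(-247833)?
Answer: 30133285868/26575380423 ≈ 1.1339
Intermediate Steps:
Q(F(7))/(-107231) - 281029/(-247833) = 7/(-107231) - 281029/(-247833) = 7*(-1/107231) - 281029*(-1/247833) = -7/107231 + 281029/247833 = 30133285868/26575380423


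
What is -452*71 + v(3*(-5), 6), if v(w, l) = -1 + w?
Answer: -32108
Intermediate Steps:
-452*71 + v(3*(-5), 6) = -452*71 + (-1 + 3*(-5)) = -32092 + (-1 - 15) = -32092 - 16 = -32108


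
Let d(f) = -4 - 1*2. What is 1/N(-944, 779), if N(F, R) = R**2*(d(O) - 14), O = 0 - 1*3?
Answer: -1/12136820 ≈ -8.2394e-8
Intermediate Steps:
O = -3 (O = 0 - 3 = -3)
d(f) = -6 (d(f) = -4 - 2 = -6)
N(F, R) = -20*R**2 (N(F, R) = R**2*(-6 - 14) = R**2*(-20) = -20*R**2)
1/N(-944, 779) = 1/(-20*779**2) = 1/(-20*606841) = 1/(-12136820) = -1/12136820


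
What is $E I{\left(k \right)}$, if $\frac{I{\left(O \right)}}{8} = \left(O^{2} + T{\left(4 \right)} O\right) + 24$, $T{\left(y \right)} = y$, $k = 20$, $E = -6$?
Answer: $-24192$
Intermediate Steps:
$I{\left(O \right)} = 192 + 8 O^{2} + 32 O$ ($I{\left(O \right)} = 8 \left(\left(O^{2} + 4 O\right) + 24\right) = 8 \left(24 + O^{2} + 4 O\right) = 192 + 8 O^{2} + 32 O$)
$E I{\left(k \right)} = - 6 \left(192 + 8 \cdot 20^{2} + 32 \cdot 20\right) = - 6 \left(192 + 8 \cdot 400 + 640\right) = - 6 \left(192 + 3200 + 640\right) = \left(-6\right) 4032 = -24192$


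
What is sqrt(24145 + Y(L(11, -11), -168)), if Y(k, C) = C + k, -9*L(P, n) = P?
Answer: sqrt(215782)/3 ≈ 154.84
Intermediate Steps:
L(P, n) = -P/9
sqrt(24145 + Y(L(11, -11), -168)) = sqrt(24145 + (-168 - 1/9*11)) = sqrt(24145 + (-168 - 11/9)) = sqrt(24145 - 1523/9) = sqrt(215782/9) = sqrt(215782)/3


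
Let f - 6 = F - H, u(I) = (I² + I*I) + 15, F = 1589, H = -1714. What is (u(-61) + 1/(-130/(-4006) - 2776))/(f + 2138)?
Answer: 41462879188/30286752561 ≈ 1.3690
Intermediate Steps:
u(I) = 15 + 2*I² (u(I) = (I² + I²) + 15 = 2*I² + 15 = 15 + 2*I²)
f = 3309 (f = 6 + (1589 - 1*(-1714)) = 6 + (1589 + 1714) = 6 + 3303 = 3309)
(u(-61) + 1/(-130/(-4006) - 2776))/(f + 2138) = ((15 + 2*(-61)²) + 1/(-130/(-4006) - 2776))/(3309 + 2138) = ((15 + 2*3721) + 1/(-130*(-1/4006) - 2776))/5447 = ((15 + 7442) + 1/(65/2003 - 2776))*(1/5447) = (7457 + 1/(-5560263/2003))*(1/5447) = (7457 - 2003/5560263)*(1/5447) = (41462879188/5560263)*(1/5447) = 41462879188/30286752561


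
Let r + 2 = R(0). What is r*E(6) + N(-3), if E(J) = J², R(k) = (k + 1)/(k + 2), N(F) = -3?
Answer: -57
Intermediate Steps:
R(k) = (1 + k)/(2 + k)
r = -3/2 (r = -2 + (1 + 0)/(2 + 0) = -2 + 1/2 = -2 + (½)*1 = -2 + ½ = -3/2 ≈ -1.5000)
r*E(6) + N(-3) = -3/2*6² - 3 = -3/2*36 - 3 = -54 - 3 = -57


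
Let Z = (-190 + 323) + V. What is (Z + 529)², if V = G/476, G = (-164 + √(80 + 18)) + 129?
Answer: (45011 + √2)²/4624 ≈ 4.3817e+5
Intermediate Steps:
G = -35 + 7*√2 (G = (-164 + √98) + 129 = (-164 + 7*√2) + 129 = -35 + 7*√2 ≈ -25.100)
V = -5/68 + √2/68 (V = (-35 + 7*√2)/476 = (-35 + 7*√2)*(1/476) = -5/68 + √2/68 ≈ -0.052732)
Z = 9039/68 + √2/68 (Z = (-190 + 323) + (-5/68 + √2/68) = 133 + (-5/68 + √2/68) = 9039/68 + √2/68 ≈ 132.95)
(Z + 529)² = ((9039/68 + √2/68) + 529)² = (45011/68 + √2/68)²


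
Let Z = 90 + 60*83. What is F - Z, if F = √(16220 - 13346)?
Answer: -5070 + √2874 ≈ -5016.4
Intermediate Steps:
F = √2874 ≈ 53.610
Z = 5070 (Z = 90 + 4980 = 5070)
F - Z = √2874 - 1*5070 = √2874 - 5070 = -5070 + √2874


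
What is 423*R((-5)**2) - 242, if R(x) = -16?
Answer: -7010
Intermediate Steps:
423*R((-5)**2) - 242 = 423*(-16) - 242 = -6768 - 242 = -7010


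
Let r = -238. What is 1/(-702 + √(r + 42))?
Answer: -351/246500 - 7*I/246500 ≈ -0.0014239 - 2.8398e-5*I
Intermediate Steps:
1/(-702 + √(r + 42)) = 1/(-702 + √(-238 + 42)) = 1/(-702 + √(-196)) = 1/(-702 + 14*I) = (-702 - 14*I)/493000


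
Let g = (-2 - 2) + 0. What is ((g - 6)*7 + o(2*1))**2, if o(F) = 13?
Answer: 3249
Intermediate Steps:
g = -4 (g = -4 + 0 = -4)
((g - 6)*7 + o(2*1))**2 = ((-4 - 6)*7 + 13)**2 = (-10*7 + 13)**2 = (-70 + 13)**2 = (-57)**2 = 3249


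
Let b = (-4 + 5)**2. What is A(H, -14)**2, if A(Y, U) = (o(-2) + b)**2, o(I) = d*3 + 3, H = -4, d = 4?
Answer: 65536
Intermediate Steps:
b = 1 (b = 1**2 = 1)
o(I) = 15 (o(I) = 4*3 + 3 = 12 + 3 = 15)
A(Y, U) = 256 (A(Y, U) = (15 + 1)**2 = 16**2 = 256)
A(H, -14)**2 = 256**2 = 65536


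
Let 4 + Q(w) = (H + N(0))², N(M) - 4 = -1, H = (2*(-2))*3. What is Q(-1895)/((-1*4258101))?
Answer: -77/4258101 ≈ -1.8083e-5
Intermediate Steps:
H = -12 (H = -4*3 = -12)
N(M) = 3 (N(M) = 4 - 1 = 3)
Q(w) = 77 (Q(w) = -4 + (-12 + 3)² = -4 + (-9)² = -4 + 81 = 77)
Q(-1895)/((-1*4258101)) = 77/((-1*4258101)) = 77/(-4258101) = 77*(-1/4258101) = -77/4258101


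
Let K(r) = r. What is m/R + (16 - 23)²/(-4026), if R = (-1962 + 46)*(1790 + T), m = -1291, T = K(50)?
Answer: -83774497/7096710720 ≈ -0.011805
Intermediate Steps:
T = 50
R = -3525440 (R = (-1962 + 46)*(1790 + 50) = -1916*1840 = -3525440)
m/R + (16 - 23)²/(-4026) = -1291/(-3525440) + (16 - 23)²/(-4026) = -1291*(-1/3525440) + (-7)²*(-1/4026) = 1291/3525440 + 49*(-1/4026) = 1291/3525440 - 49/4026 = -83774497/7096710720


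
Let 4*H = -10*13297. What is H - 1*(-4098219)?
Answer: 8129953/2 ≈ 4.0650e+6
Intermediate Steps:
H = -66485/2 (H = (-10*13297)/4 = (¼)*(-132970) = -66485/2 ≈ -33243.)
H - 1*(-4098219) = -66485/2 - 1*(-4098219) = -66485/2 + 4098219 = 8129953/2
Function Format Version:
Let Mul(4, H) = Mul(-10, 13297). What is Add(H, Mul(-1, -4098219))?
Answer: Rational(8129953, 2) ≈ 4.0650e+6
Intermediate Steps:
H = Rational(-66485, 2) (H = Mul(Rational(1, 4), Mul(-10, 13297)) = Mul(Rational(1, 4), -132970) = Rational(-66485, 2) ≈ -33243.)
Add(H, Mul(-1, -4098219)) = Add(Rational(-66485, 2), Mul(-1, -4098219)) = Add(Rational(-66485, 2), 4098219) = Rational(8129953, 2)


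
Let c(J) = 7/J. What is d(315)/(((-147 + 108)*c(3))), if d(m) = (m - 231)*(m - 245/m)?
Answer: -11312/39 ≈ -290.05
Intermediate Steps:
d(m) = (-231 + m)*(m - 245/m)
d(315)/(((-147 + 108)*c(3))) = (-245 + 315² - 231*315 + 56595/315)/(((-147 + 108)*(7/3))) = (-245 + 99225 - 72765 + 56595*(1/315))/((-273/3)) = (-245 + 99225 - 72765 + 539/3)/((-39*7/3)) = (79184/3)/(-91) = (79184/3)*(-1/91) = -11312/39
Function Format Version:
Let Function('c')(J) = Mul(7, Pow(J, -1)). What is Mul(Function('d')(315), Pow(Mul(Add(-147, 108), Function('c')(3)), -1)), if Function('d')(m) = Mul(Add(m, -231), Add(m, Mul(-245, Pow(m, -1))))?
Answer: Rational(-11312, 39) ≈ -290.05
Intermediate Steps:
Function('d')(m) = Mul(Add(-231, m), Add(m, Mul(-245, Pow(m, -1))))
Mul(Function('d')(315), Pow(Mul(Add(-147, 108), Function('c')(3)), -1)) = Mul(Add(-245, Pow(315, 2), Mul(-231, 315), Mul(56595, Pow(315, -1))), Pow(Mul(Add(-147, 108), Mul(7, Pow(3, -1))), -1)) = Mul(Add(-245, 99225, -72765, Mul(56595, Rational(1, 315))), Pow(Mul(-39, Mul(7, Rational(1, 3))), -1)) = Mul(Add(-245, 99225, -72765, Rational(539, 3)), Pow(Mul(-39, Rational(7, 3)), -1)) = Mul(Rational(79184, 3), Pow(-91, -1)) = Mul(Rational(79184, 3), Rational(-1, 91)) = Rational(-11312, 39)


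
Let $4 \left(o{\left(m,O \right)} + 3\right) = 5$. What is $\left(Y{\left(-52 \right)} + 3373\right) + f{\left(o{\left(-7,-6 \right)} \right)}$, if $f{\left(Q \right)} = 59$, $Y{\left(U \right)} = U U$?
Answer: $6136$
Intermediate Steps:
$o{\left(m,O \right)} = - \frac{7}{4}$ ($o{\left(m,O \right)} = -3 + \frac{1}{4} \cdot 5 = -3 + \frac{5}{4} = - \frac{7}{4}$)
$Y{\left(U \right)} = U^{2}$
$\left(Y{\left(-52 \right)} + 3373\right) + f{\left(o{\left(-7,-6 \right)} \right)} = \left(\left(-52\right)^{2} + 3373\right) + 59 = \left(2704 + 3373\right) + 59 = 6077 + 59 = 6136$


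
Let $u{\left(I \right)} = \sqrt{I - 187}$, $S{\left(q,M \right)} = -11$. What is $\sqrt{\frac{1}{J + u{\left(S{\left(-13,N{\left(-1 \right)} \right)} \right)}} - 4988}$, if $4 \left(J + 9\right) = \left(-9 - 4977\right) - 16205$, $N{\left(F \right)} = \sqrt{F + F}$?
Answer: $2 \sqrt{2} \sqrt{\frac{13235035 - 7482 i \sqrt{22}}{-21227 + 12 i \sqrt{22}}} \approx 3.5374 \cdot 10^{-9} - 70.626 i$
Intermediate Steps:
$N{\left(F \right)} = \sqrt{2} \sqrt{F}$ ($N{\left(F \right)} = \sqrt{2 F} = \sqrt{2} \sqrt{F}$)
$J = - \frac{21227}{4}$ ($J = -9 + \frac{\left(-9 - 4977\right) - 16205}{4} = -9 + \frac{-4986 - 16205}{4} = -9 + \frac{1}{4} \left(-21191\right) = -9 - \frac{21191}{4} = - \frac{21227}{4} \approx -5306.8$)
$u{\left(I \right)} = \sqrt{-187 + I}$
$\sqrt{\frac{1}{J + u{\left(S{\left(-13,N{\left(-1 \right)} \right)} \right)}} - 4988} = \sqrt{\frac{1}{- \frac{21227}{4} + \sqrt{-187 - 11}} - 4988} = \sqrt{\frac{1}{- \frac{21227}{4} + \sqrt{-198}} - 4988} = \sqrt{\frac{1}{- \frac{21227}{4} + 3 i \sqrt{22}} - 4988} = \sqrt{-4988 + \frac{1}{- \frac{21227}{4} + 3 i \sqrt{22}}}$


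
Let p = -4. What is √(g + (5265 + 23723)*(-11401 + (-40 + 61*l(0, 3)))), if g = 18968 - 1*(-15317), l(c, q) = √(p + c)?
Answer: √(-331617423 + 3536536*I) ≈ 97.1 + 18211.0*I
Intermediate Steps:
l(c, q) = √(-4 + c)
g = 34285 (g = 18968 + 15317 = 34285)
√(g + (5265 + 23723)*(-11401 + (-40 + 61*l(0, 3)))) = √(34285 + (5265 + 23723)*(-11401 + (-40 + 61*√(-4 + 0)))) = √(34285 + 28988*(-11401 + (-40 + 61*√(-4)))) = √(34285 + 28988*(-11401 + (-40 + 61*(2*I)))) = √(34285 + 28988*(-11401 + (-40 + 122*I))) = √(34285 + 28988*(-11441 + 122*I)) = √(34285 + (-331651708 + 3536536*I)) = √(-331617423 + 3536536*I)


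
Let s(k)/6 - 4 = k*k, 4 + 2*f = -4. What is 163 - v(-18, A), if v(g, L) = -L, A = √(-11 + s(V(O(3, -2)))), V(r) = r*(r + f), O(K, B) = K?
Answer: 163 + √67 ≈ 171.19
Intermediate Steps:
f = -4 (f = -2 + (½)*(-4) = -2 - 2 = -4)
V(r) = r*(-4 + r) (V(r) = r*(r - 4) = r*(-4 + r))
s(k) = 24 + 6*k² (s(k) = 24 + 6*(k*k) = 24 + 6*k²)
A = √67 (A = √(-11 + (24 + 6*(3*(-4 + 3))²)) = √(-11 + (24 + 6*(3*(-1))²)) = √(-11 + (24 + 6*(-3)²)) = √(-11 + (24 + 6*9)) = √(-11 + (24 + 54)) = √(-11 + 78) = √67 ≈ 8.1853)
163 - v(-18, A) = 163 - (-1)*√67 = 163 + √67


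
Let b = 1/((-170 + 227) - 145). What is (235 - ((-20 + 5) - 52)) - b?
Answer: 26577/88 ≈ 302.01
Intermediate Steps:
b = -1/88 (b = 1/(57 - 145) = 1/(-88) = -1/88 ≈ -0.011364)
(235 - ((-20 + 5) - 52)) - b = (235 - ((-20 + 5) - 52)) - 1*(-1/88) = (235 - (-15 - 52)) + 1/88 = (235 - 1*(-67)) + 1/88 = (235 + 67) + 1/88 = 302 + 1/88 = 26577/88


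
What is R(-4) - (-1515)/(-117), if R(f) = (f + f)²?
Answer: 1991/39 ≈ 51.051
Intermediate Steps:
R(f) = 4*f² (R(f) = (2*f)² = 4*f²)
R(-4) - (-1515)/(-117) = 4*(-4)² - (-1515)/(-117) = 4*16 - (-1515)*(-1)/117 = 64 - 101*5/39 = 64 - 505/39 = 1991/39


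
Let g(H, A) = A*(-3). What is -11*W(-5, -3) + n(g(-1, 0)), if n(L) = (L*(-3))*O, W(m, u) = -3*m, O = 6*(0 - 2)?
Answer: -165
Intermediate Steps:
O = -12 (O = 6*(-2) = -12)
g(H, A) = -3*A
n(L) = 36*L (n(L) = (L*(-3))*(-12) = -3*L*(-12) = 36*L)
-11*W(-5, -3) + n(g(-1, 0)) = -(-33)*(-5) + 36*(-3*0) = -11*15 + 36*0 = -165 + 0 = -165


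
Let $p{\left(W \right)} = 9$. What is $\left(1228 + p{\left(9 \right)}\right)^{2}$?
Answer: $1530169$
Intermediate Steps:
$\left(1228 + p{\left(9 \right)}\right)^{2} = \left(1228 + 9\right)^{2} = 1237^{2} = 1530169$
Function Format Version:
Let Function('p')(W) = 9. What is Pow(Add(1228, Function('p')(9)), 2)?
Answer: 1530169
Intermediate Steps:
Pow(Add(1228, Function('p')(9)), 2) = Pow(Add(1228, 9), 2) = Pow(1237, 2) = 1530169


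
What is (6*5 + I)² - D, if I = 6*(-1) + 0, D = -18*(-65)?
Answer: -594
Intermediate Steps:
D = 1170
I = -6 (I = -6 + 0 = -6)
(6*5 + I)² - D = (6*5 - 6)² - 1*1170 = (30 - 6)² - 1170 = 24² - 1170 = 576 - 1170 = -594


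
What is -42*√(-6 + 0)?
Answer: -42*I*√6 ≈ -102.88*I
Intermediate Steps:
-42*√(-6 + 0) = -42*I*√6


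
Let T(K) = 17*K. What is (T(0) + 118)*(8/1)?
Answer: 944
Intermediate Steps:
(T(0) + 118)*(8/1) = (17*0 + 118)*(8/1) = (0 + 118)*(8*1) = 118*8 = 944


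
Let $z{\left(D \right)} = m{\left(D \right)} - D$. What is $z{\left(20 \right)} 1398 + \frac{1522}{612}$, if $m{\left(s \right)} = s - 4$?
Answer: $- \frac{1710391}{306} \approx -5589.5$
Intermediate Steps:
$m{\left(s \right)} = -4 + s$
$z{\left(D \right)} = -4$ ($z{\left(D \right)} = \left(-4 + D\right) - D = -4$)
$z{\left(20 \right)} 1398 + \frac{1522}{612} = \left(-4\right) 1398 + \frac{1522}{612} = -5592 + 1522 \cdot \frac{1}{612} = -5592 + \frac{761}{306} = - \frac{1710391}{306}$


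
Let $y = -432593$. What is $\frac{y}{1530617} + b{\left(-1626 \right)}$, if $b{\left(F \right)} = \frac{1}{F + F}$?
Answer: $- \frac{1408323053}{4977566484} \approx -0.28293$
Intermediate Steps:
$b{\left(F \right)} = \frac{1}{2 F}$
$\frac{y}{1530617} + b{\left(-1626 \right)} = - \frac{432593}{1530617} + \frac{1}{2 \left(-1626\right)} = \left(-432593\right) \frac{1}{1530617} + \frac{1}{2} \left(- \frac{1}{1626}\right) = - \frac{432593}{1530617} - \frac{1}{3252} = - \frac{1408323053}{4977566484}$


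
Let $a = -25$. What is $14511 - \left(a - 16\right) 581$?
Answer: $38332$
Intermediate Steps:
$14511 - \left(a - 16\right) 581 = 14511 - \left(-25 - 16\right) 581 = 14511 - \left(-41\right) 581 = 14511 - -23821 = 14511 + 23821 = 38332$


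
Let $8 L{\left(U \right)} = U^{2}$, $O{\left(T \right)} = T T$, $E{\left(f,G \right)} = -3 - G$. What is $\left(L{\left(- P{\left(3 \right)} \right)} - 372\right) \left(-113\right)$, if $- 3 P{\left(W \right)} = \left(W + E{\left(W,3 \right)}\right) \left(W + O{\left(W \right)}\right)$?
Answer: $40002$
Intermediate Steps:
$O{\left(T \right)} = T^{2}$
$P{\left(W \right)} = - \frac{\left(-6 + W\right) \left(W + W^{2}\right)}{3}$ ($P{\left(W \right)} = - \frac{\left(W - 6\right) \left(W + W^{2}\right)}{3} = - \frac{\left(-6 + W\right) \left(W + W^{2}\right)}{3}$)
$L{\left(U \right)} = \frac{U^{2}}{8}$
$\left(L{\left(- P{\left(3 \right)} \right)} - 372\right) \left(-113\right) = \left(\frac{\left(- \frac{3 \left(6 - 3^{2} + 5 \cdot 3\right)}{3}\right)^{2}}{8} - 372\right) \left(-113\right) = \left(\frac{\left(- \frac{3 \left(6 - 9 + 15\right)}{3}\right)^{2}}{8} - 372\right) \left(-113\right) = \left(\frac{\left(- \frac{3 \cdot 12}{3}\right)^{2}}{8} - 372\right) \left(-113\right) = \left(\frac{\left(\left(-1\right) 12\right)^{2}}{8} - 372\right) \left(-113\right) = \left(\frac{\left(-12\right)^{2}}{8} - 372\right) \left(-113\right) = \left(\frac{1}{8} \cdot 144 - 372\right) \left(-113\right) = \left(18 - 372\right) \left(-113\right) = \left(-354\right) \left(-113\right) = 40002$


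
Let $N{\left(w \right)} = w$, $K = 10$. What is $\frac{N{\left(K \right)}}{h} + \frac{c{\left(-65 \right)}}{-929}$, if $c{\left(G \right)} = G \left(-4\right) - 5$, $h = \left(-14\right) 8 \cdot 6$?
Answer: $- \frac{90325}{312144} \approx -0.28937$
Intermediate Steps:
$h = -672$ ($h = \left(-112\right) 6 = -672$)
$c{\left(G \right)} = -5 - 4 G$ ($c{\left(G \right)} = - 4 G - 5 = -5 - 4 G$)
$\frac{N{\left(K \right)}}{h} + \frac{c{\left(-65 \right)}}{-929} = \frac{10}{-672} + \frac{-5 - -260}{-929} = 10 \left(- \frac{1}{672}\right) + \left(-5 + 260\right) \left(- \frac{1}{929}\right) = - \frac{5}{336} + 255 \left(- \frac{1}{929}\right) = - \frac{5}{336} - \frac{255}{929} = - \frac{90325}{312144}$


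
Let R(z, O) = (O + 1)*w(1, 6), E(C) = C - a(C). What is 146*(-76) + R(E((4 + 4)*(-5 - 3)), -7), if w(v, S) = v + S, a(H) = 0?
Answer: -11138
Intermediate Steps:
E(C) = C (E(C) = C - 1*0 = C + 0 = C)
w(v, S) = S + v
R(z, O) = 7 + 7*O (R(z, O) = (O + 1)*(6 + 1) = (1 + O)*7 = 7 + 7*O)
146*(-76) + R(E((4 + 4)*(-5 - 3)), -7) = 146*(-76) + (7 + 7*(-7)) = -11096 + (7 - 49) = -11096 - 42 = -11138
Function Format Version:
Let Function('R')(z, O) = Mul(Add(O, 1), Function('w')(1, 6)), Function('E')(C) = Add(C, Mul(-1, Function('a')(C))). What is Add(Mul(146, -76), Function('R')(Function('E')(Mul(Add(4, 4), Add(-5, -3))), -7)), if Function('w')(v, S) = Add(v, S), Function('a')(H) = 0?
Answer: -11138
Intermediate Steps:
Function('E')(C) = C (Function('E')(C) = Add(C, Mul(-1, 0)) = Add(C, 0) = C)
Function('w')(v, S) = Add(S, v)
Function('R')(z, O) = Add(7, Mul(7, O)) (Function('R')(z, O) = Mul(Add(O, 1), Add(6, 1)) = Mul(Add(1, O), 7) = Add(7, Mul(7, O)))
Add(Mul(146, -76), Function('R')(Function('E')(Mul(Add(4, 4), Add(-5, -3))), -7)) = Add(Mul(146, -76), Add(7, Mul(7, -7))) = Add(-11096, Add(7, -49)) = Add(-11096, -42) = -11138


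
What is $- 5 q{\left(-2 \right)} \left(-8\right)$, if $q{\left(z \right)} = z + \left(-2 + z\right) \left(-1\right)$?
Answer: $80$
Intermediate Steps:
$q{\left(z \right)} = 2$ ($q{\left(z \right)} = z - \left(-2 + z\right) = 2$)
$- 5 q{\left(-2 \right)} \left(-8\right) = \left(-5\right) 2 \left(-8\right) = \left(-10\right) \left(-8\right) = 80$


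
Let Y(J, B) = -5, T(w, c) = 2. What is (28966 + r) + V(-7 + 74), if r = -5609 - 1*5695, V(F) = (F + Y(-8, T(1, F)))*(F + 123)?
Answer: 29442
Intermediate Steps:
V(F) = (-5 + F)*(123 + F) (V(F) = (F - 5)*(F + 123) = (-5 + F)*(123 + F))
r = -11304 (r = -5609 - 5695 = -11304)
(28966 + r) + V(-7 + 74) = (28966 - 11304) + (-615 + (-7 + 74)² + 118*(-7 + 74)) = 17662 + (-615 + 67² + 118*67) = 17662 + (-615 + 4489 + 7906) = 17662 + 11780 = 29442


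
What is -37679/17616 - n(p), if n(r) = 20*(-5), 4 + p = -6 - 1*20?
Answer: 1723921/17616 ≈ 97.861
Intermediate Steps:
p = -30 (p = -4 + (-6 - 1*20) = -4 + (-6 - 20) = -4 - 26 = -30)
n(r) = -100
-37679/17616 - n(p) = -37679/17616 - 1*(-100) = -37679*1/17616 + 100 = -37679/17616 + 100 = 1723921/17616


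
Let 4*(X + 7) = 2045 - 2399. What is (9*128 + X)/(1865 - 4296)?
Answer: -2113/4862 ≈ -0.43459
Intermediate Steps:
X = -191/2 (X = -7 + (2045 - 2399)/4 = -7 + (1/4)*(-354) = -7 - 177/2 = -191/2 ≈ -95.500)
(9*128 + X)/(1865 - 4296) = (9*128 - 191/2)/(1865 - 4296) = (1152 - 191/2)/(-2431) = (2113/2)*(-1/2431) = -2113/4862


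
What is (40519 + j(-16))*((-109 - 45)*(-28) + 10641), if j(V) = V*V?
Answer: 609708575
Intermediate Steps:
j(V) = V²
(40519 + j(-16))*((-109 - 45)*(-28) + 10641) = (40519 + (-16)²)*((-109 - 45)*(-28) + 10641) = (40519 + 256)*(-154*(-28) + 10641) = 40775*(4312 + 10641) = 40775*14953 = 609708575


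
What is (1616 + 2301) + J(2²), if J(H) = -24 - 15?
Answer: 3878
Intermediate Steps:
J(H) = -39
(1616 + 2301) + J(2²) = (1616 + 2301) - 39 = 3917 - 39 = 3878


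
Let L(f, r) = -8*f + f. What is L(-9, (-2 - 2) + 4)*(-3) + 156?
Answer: -33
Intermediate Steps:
L(f, r) = -7*f
L(-9, (-2 - 2) + 4)*(-3) + 156 = -7*(-9)*(-3) + 156 = 63*(-3) + 156 = -189 + 156 = -33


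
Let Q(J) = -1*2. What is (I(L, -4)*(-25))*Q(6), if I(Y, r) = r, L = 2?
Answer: -200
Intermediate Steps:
Q(J) = -2
(I(L, -4)*(-25))*Q(6) = -4*(-25)*(-2) = 100*(-2) = -200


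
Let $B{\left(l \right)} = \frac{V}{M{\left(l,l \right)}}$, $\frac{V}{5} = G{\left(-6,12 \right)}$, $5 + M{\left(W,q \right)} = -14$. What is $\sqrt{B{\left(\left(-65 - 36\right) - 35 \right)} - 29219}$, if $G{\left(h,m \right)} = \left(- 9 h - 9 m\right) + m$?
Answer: $\frac{i \sqrt{10544069}}{19} \approx 170.9 i$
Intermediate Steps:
$G{\left(h,m \right)} = - 9 h - 8 m$
$M{\left(W,q \right)} = -19$ ($M{\left(W,q \right)} = -5 - 14 = -19$)
$V = -210$ ($V = 5 \left(\left(-9\right) \left(-6\right) - 96\right) = 5 \left(54 - 96\right) = 5 \left(-42\right) = -210$)
$B{\left(l \right)} = \frac{210}{19}$ ($B{\left(l \right)} = - \frac{210}{-19} = \left(-210\right) \left(- \frac{1}{19}\right) = \frac{210}{19}$)
$\sqrt{B{\left(\left(-65 - 36\right) - 35 \right)} - 29219} = \sqrt{\frac{210}{19} - 29219} = \sqrt{- \frac{554951}{19}} = \frac{i \sqrt{10544069}}{19}$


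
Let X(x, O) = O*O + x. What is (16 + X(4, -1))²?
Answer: 441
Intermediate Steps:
X(x, O) = x + O² (X(x, O) = O² + x = x + O²)
(16 + X(4, -1))² = (16 + (4 + (-1)²))² = (16 + (4 + 1))² = (16 + 5)² = 21² = 441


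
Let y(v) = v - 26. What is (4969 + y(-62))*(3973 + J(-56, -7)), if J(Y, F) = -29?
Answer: 19250664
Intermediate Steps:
y(v) = -26 + v
(4969 + y(-62))*(3973 + J(-56, -7)) = (4969 + (-26 - 62))*(3973 - 29) = (4969 - 88)*3944 = 4881*3944 = 19250664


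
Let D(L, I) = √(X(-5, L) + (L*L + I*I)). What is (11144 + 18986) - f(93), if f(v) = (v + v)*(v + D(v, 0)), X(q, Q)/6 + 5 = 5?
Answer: -4466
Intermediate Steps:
X(q, Q) = 0 (X(q, Q) = -30 + 6*5 = -30 + 30 = 0)
D(L, I) = √(I² + L²) (D(L, I) = √(0 + (L*L + I*I)) = √(0 + (L² + I²)) = √(0 + (I² + L²)) = √(I² + L²))
f(v) = 2*v*(v + √(v²)) (f(v) = (v + v)*(v + √(0² + v²)) = (2*v)*(v + √(0 + v²)) = (2*v)*(v + √(v²)) = 2*v*(v + √(v²)))
(11144 + 18986) - f(93) = (11144 + 18986) - 2*93*(93 + √(93²)) = 30130 - 2*93*(93 + √8649) = 30130 - 2*93*(93 + 93) = 30130 - 2*93*186 = 30130 - 1*34596 = 30130 - 34596 = -4466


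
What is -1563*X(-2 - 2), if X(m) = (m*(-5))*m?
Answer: 125040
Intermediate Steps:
X(m) = -5*m**2 (X(m) = (-5*m)*m = -5*m**2)
-1563*X(-2 - 2) = -(-7815)*(-2 - 2)**2 = -(-7815)*(-4)**2 = -(-7815)*16 = -1563*(-80) = 125040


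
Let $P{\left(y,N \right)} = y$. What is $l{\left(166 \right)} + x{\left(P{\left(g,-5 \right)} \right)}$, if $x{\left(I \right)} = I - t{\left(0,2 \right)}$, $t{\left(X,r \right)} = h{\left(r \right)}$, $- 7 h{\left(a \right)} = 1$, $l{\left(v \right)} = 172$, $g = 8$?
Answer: $\frac{1261}{7} \approx 180.14$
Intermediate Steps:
$h{\left(a \right)} = - \frac{1}{7}$ ($h{\left(a \right)} = \left(- \frac{1}{7}\right) 1 = - \frac{1}{7}$)
$t{\left(X,r \right)} = - \frac{1}{7}$
$x{\left(I \right)} = \frac{1}{7} + I$ ($x{\left(I \right)} = I - - \frac{1}{7} = I + \frac{1}{7} = \frac{1}{7} + I$)
$l{\left(166 \right)} + x{\left(P{\left(g,-5 \right)} \right)} = 172 + \left(\frac{1}{7} + 8\right) = 172 + \frac{57}{7} = \frac{1261}{7}$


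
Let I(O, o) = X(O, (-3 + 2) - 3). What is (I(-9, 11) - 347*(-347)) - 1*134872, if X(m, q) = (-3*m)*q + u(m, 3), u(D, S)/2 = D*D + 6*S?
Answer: -14373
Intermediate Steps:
u(D, S) = 2*D² + 12*S (u(D, S) = 2*(D*D + 6*S) = 2*(D² + 6*S) = 2*D² + 12*S)
X(m, q) = 36 + 2*m² - 3*m*q (X(m, q) = (-3*m)*q + (2*m² + 12*3) = -3*m*q + (2*m² + 36) = -3*m*q + (36 + 2*m²) = 36 + 2*m² - 3*m*q)
I(O, o) = 36 + 2*O² + 12*O (I(O, o) = 36 + 2*O² - 3*O*((-3 + 2) - 3) = 36 + 2*O² - 3*O*(-1 - 3) = 36 + 2*O² - 3*O*(-4) = 36 + 2*O² + 12*O)
(I(-9, 11) - 347*(-347)) - 1*134872 = ((36 + 2*(-9)² + 12*(-9)) - 347*(-347)) - 1*134872 = ((36 + 2*81 - 108) + 120409) - 134872 = ((36 + 162 - 108) + 120409) - 134872 = (90 + 120409) - 134872 = 120499 - 134872 = -14373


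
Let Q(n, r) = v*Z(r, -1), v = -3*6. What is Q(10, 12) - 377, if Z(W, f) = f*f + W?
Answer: -611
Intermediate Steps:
v = -18
Z(W, f) = W + f² (Z(W, f) = f² + W = W + f²)
Q(n, r) = -18 - 18*r (Q(n, r) = -18*(r + (-1)²) = -18*(r + 1) = -18*(1 + r) = -18 - 18*r)
Q(10, 12) - 377 = (-18 - 18*12) - 377 = (-18 - 216) - 377 = -234 - 377 = -611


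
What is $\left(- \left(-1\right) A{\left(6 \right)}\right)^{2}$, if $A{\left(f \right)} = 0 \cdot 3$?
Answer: $0$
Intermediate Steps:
$A{\left(f \right)} = 0$
$\left(- \left(-1\right) A{\left(6 \right)}\right)^{2} = \left(- \left(-1\right) 0\right)^{2} = \left(\left(-1\right) 0\right)^{2} = 0^{2} = 0$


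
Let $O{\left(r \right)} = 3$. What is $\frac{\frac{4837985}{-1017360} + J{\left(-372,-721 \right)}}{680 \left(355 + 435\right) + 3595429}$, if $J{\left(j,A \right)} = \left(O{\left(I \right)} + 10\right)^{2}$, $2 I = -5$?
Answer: $\frac{33419171}{840874287888} \approx 3.9743 \cdot 10^{-5}$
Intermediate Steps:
$I = - \frac{5}{2}$ ($I = \frac{1}{2} \left(-5\right) = - \frac{5}{2} \approx -2.5$)
$J{\left(j,A \right)} = 169$ ($J{\left(j,A \right)} = \left(3 + 10\right)^{2} = 13^{2} = 169$)
$\frac{\frac{4837985}{-1017360} + J{\left(-372,-721 \right)}}{680 \left(355 + 435\right) + 3595429} = \frac{\frac{4837985}{-1017360} + 169}{680 \left(355 + 435\right) + 3595429} = \frac{4837985 \left(- \frac{1}{1017360}\right) + 169}{680 \cdot 790 + 3595429} = \frac{- \frac{967597}{203472} + 169}{537200 + 3595429} = \frac{33419171}{203472 \cdot 4132629} = \frac{33419171}{203472} \cdot \frac{1}{4132629} = \frac{33419171}{840874287888}$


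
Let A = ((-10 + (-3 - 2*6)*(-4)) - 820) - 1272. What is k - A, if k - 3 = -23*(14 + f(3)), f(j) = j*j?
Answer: 1516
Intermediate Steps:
f(j) = j²
k = -526 (k = 3 - 23*(14 + 3²) = 3 - 23*(14 + 9) = 3 - 23*23 = 3 - 529 = -526)
A = -2042 (A = ((-10 + (-3 - 12)*(-4)) - 820) - 1272 = ((-10 - 15*(-4)) - 820) - 1272 = ((-10 + 60) - 820) - 1272 = (50 - 820) - 1272 = -770 - 1272 = -2042)
k - A = -526 - 1*(-2042) = -526 + 2042 = 1516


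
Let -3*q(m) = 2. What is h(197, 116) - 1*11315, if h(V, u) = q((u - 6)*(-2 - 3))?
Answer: -33947/3 ≈ -11316.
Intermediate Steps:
q(m) = -⅔ (q(m) = -⅓*2 = -⅔)
h(V, u) = -⅔
h(197, 116) - 1*11315 = -⅔ - 1*11315 = -⅔ - 11315 = -33947/3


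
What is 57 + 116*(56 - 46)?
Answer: 1217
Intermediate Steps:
57 + 116*(56 - 46) = 57 + 116*10 = 57 + 1160 = 1217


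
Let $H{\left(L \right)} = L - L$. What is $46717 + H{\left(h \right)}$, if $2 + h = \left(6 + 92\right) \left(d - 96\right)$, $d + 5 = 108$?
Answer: $46717$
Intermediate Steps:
$d = 103$ ($d = -5 + 108 = 103$)
$h = 684$ ($h = -2 + \left(6 + 92\right) \left(103 - 96\right) = -2 + 98 \cdot 7 = -2 + 686 = 684$)
$H{\left(L \right)} = 0$
$46717 + H{\left(h \right)} = 46717 + 0 = 46717$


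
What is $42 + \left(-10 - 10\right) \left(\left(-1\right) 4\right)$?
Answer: $122$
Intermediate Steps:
$42 + \left(-10 - 10\right) \left(\left(-1\right) 4\right) = 42 - -80 = 42 + 80 = 122$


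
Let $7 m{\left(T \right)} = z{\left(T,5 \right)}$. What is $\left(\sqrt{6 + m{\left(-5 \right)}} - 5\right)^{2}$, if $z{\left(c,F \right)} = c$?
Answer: $\frac{\left(35 - \sqrt{259}\right)^{2}}{49} \approx 7.295$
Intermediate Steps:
$m{\left(T \right)} = \frac{T}{7}$
$\left(\sqrt{6 + m{\left(-5 \right)}} - 5\right)^{2} = \left(\sqrt{6 + \frac{1}{7} \left(-5\right)} - 5\right)^{2} = \left(\sqrt{6 - \frac{5}{7}} - 5\right)^{2} = \left(\sqrt{\frac{37}{7}} - 5\right)^{2} = \left(\frac{\sqrt{259}}{7} - 5\right)^{2} = \left(-5 + \frac{\sqrt{259}}{7}\right)^{2}$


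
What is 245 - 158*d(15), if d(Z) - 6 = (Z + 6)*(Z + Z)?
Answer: -100243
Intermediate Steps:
d(Z) = 6 + 2*Z*(6 + Z) (d(Z) = 6 + (Z + 6)*(Z + Z) = 6 + (6 + Z)*(2*Z) = 6 + 2*Z*(6 + Z))
245 - 158*d(15) = 245 - 158*(6 + 2*15**2 + 12*15) = 245 - 158*(6 + 2*225 + 180) = 245 - 158*(6 + 450 + 180) = 245 - 158*636 = 245 - 100488 = -100243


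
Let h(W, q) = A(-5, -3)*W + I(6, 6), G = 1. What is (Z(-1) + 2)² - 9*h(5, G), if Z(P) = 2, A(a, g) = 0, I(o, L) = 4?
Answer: -20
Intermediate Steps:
h(W, q) = 4 (h(W, q) = 0*W + 4 = 0 + 4 = 4)
(Z(-1) + 2)² - 9*h(5, G) = (2 + 2)² - 9*4 = 4² - 36 = 16 - 36 = -20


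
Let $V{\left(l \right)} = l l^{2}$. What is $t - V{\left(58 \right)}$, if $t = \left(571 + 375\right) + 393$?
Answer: $-193773$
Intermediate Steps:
$t = 1339$ ($t = 946 + 393 = 1339$)
$V{\left(l \right)} = l^{3}$
$t - V{\left(58 \right)} = 1339 - 58^{3} = 1339 - 195112 = -193773$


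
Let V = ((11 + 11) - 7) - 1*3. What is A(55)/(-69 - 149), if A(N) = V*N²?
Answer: -18150/109 ≈ -166.51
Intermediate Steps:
V = 12 (V = (22 - 7) - 3 = 15 - 3 = 12)
A(N) = 12*N²
A(55)/(-69 - 149) = (12*55²)/(-69 - 149) = (12*3025)/(-218) = -1/218*36300 = -18150/109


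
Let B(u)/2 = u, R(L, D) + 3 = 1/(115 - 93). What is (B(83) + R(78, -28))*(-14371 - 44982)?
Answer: -212899211/22 ≈ -9.6772e+6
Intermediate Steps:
R(L, D) = -65/22 (R(L, D) = -3 + 1/(115 - 93) = -3 + 1/22 = -65/22)
B(u) = 2*u
(B(83) + R(78, -28))*(-14371 - 44982) = (2*83 - 65/22)*(-14371 - 44982) = (166 - 65/22)*(-59353) = (3587/22)*(-59353) = -212899211/22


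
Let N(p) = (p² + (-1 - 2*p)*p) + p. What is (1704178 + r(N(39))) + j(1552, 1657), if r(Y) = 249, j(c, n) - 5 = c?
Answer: 1705984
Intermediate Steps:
j(c, n) = 5 + c
N(p) = p + p² + p*(-1 - 2*p) (N(p) = (p² + p*(-1 - 2*p)) + p = p + p² + p*(-1 - 2*p))
(1704178 + r(N(39))) + j(1552, 1657) = (1704178 + 249) + (5 + 1552) = 1704427 + 1557 = 1705984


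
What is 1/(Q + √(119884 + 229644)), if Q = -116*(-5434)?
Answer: 78793/49666651101 - √87382/198666604404 ≈ 1.5849e-6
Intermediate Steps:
Q = 630344
1/(Q + √(119884 + 229644)) = 1/(630344 + √(119884 + 229644)) = 1/(630344 + √349528) = 1/(630344 + 2*√87382)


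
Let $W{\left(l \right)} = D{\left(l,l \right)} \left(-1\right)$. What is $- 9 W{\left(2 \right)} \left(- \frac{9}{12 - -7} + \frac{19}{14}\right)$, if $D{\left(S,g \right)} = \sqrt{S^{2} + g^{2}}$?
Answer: $\frac{2115 \sqrt{2}}{133} \approx 22.489$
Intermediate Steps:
$W{\left(l \right)} = - \sqrt{2} \sqrt{l^{2}}$ ($W{\left(l \right)} = \sqrt{l^{2} + l^{2}} \left(-1\right) = \sqrt{2 l^{2}} \left(-1\right) = \sqrt{2} \sqrt{l^{2}} \left(-1\right) = - \sqrt{2} \sqrt{l^{2}}$)
$- 9 W{\left(2 \right)} \left(- \frac{9}{12 - -7} + \frac{19}{14}\right) = - 9 \left(- \sqrt{2} \sqrt{2^{2}}\right) \left(- \frac{9}{12 - -7} + \frac{19}{14}\right) = - 9 \left(- \sqrt{2} \sqrt{4}\right) \left(- \frac{9}{12 + 7} + 19 \cdot \frac{1}{14}\right) = - 9 \left(\left(-1\right) \sqrt{2} \cdot 2\right) \left(- \frac{9}{19} + \frac{19}{14}\right) = - 9 \left(- 2 \sqrt{2}\right) \left(\left(-9\right) \frac{1}{19} + \frac{19}{14}\right) = 18 \sqrt{2} \left(- \frac{9}{19} + \frac{19}{14}\right) = 18 \sqrt{2} \cdot \frac{235}{266} = \frac{2115 \sqrt{2}}{133}$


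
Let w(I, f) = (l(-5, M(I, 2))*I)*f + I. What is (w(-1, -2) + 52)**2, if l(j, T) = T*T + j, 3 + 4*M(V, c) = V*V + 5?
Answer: 113569/64 ≈ 1774.5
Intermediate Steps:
M(V, c) = 1/2 + V**2/4 (M(V, c) = -3/4 + (V*V + 5)/4 = -3/4 + (V**2 + 5)/4 = -3/4 + (5 + V**2)/4 = -3/4 + (5/4 + V**2/4) = 1/2 + V**2/4)
l(j, T) = j + T**2 (l(j, T) = T**2 + j = j + T**2)
w(I, f) = I + I*f*(-5 + (1/2 + I**2/4)**2) (w(I, f) = ((-5 + (1/2 + I**2/4)**2)*I)*f + I = (I*(-5 + (1/2 + I**2/4)**2))*f + I = I*f*(-5 + (1/2 + I**2/4)**2) + I = I + I*f*(-5 + (1/2 + I**2/4)**2))
(w(-1, -2) + 52)**2 = ((1/16)*(-1)*(16 - 2*(-80 + (2 + (-1)**2)**2)) + 52)**2 = ((1/16)*(-1)*(16 - 2*(-80 + (2 + 1)**2)) + 52)**2 = ((1/16)*(-1)*(16 - 2*(-80 + 3**2)) + 52)**2 = ((1/16)*(-1)*(16 - 2*(-80 + 9)) + 52)**2 = ((1/16)*(-1)*(16 - 2*(-71)) + 52)**2 = ((1/16)*(-1)*(16 + 142) + 52)**2 = ((1/16)*(-1)*158 + 52)**2 = (-79/8 + 52)**2 = (337/8)**2 = 113569/64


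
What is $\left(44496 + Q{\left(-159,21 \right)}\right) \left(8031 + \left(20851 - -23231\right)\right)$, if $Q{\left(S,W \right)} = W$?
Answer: $2319914421$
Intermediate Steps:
$\left(44496 + Q{\left(-159,21 \right)}\right) \left(8031 + \left(20851 - -23231\right)\right) = \left(44496 + 21\right) \left(8031 + \left(20851 - -23231\right)\right) = 44517 \left(8031 + \left(20851 + 23231\right)\right) = 44517 \left(8031 + 44082\right) = 44517 \cdot 52113 = 2319914421$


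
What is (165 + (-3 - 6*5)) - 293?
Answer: -161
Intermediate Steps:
(165 + (-3 - 6*5)) - 293 = (165 + (-3 - 30)) - 293 = (165 - 33) - 293 = 132 - 293 = -161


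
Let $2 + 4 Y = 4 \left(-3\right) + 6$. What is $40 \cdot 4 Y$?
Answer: $-320$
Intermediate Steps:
$Y = -2$ ($Y = - \frac{1}{2} + \frac{4 \left(-3\right) + 6}{4} = - \frac{1}{2} + \frac{-12 + 6}{4} = - \frac{1}{2} + \frac{1}{4} \left(-6\right) = - \frac{1}{2} - \frac{3}{2} = -2$)
$40 \cdot 4 Y = 40 \cdot 4 \left(-2\right) = 160 \left(-2\right) = -320$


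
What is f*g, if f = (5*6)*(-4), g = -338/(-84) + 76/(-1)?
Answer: 60460/7 ≈ 8637.1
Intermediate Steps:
g = -3023/42 (g = -338*(-1/84) + 76*(-1) = 169/42 - 76 = -3023/42 ≈ -71.976)
f = -120 (f = 30*(-4) = -120)
f*g = -120*(-3023/42) = 60460/7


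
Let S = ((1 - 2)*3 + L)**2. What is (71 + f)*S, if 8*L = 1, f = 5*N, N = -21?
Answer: -8993/32 ≈ -281.03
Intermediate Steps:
f = -105 (f = 5*(-21) = -105)
L = 1/8 (L = (1/8)*1 = 1/8 ≈ 0.12500)
S = 529/64 (S = ((1 - 2)*3 + 1/8)**2 = (-1*3 + 1/8)**2 = (-3 + 1/8)**2 = (-23/8)**2 = 529/64 ≈ 8.2656)
(71 + f)*S = (71 - 105)*(529/64) = -34*529/64 = -8993/32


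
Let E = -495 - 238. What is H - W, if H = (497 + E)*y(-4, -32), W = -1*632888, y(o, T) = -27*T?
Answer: 428984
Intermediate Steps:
E = -733
W = -632888
H = -203904 (H = (497 - 733)*(-27*(-32)) = -236*864 = -203904)
H - W = -203904 - 1*(-632888) = -203904 + 632888 = 428984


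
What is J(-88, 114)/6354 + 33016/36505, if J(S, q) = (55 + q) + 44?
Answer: 72519743/77317590 ≈ 0.93795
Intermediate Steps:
J(S, q) = 99 + q
J(-88, 114)/6354 + 33016/36505 = (99 + 114)/6354 + 33016/36505 = 213*(1/6354) + 33016*(1/36505) = 71/2118 + 33016/36505 = 72519743/77317590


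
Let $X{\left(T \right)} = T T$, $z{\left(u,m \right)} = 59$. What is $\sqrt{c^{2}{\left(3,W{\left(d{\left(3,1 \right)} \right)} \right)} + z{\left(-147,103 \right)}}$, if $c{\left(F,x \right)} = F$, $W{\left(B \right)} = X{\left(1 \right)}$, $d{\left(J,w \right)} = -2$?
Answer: $2 \sqrt{17} \approx 8.2462$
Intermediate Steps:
$X{\left(T \right)} = T^{2}$
$W{\left(B \right)} = 1$ ($W{\left(B \right)} = 1^{2} = 1$)
$\sqrt{c^{2}{\left(3,W{\left(d{\left(3,1 \right)} \right)} \right)} + z{\left(-147,103 \right)}} = \sqrt{3^{2} + 59} = \sqrt{9 + 59} = \sqrt{68} = 2 \sqrt{17}$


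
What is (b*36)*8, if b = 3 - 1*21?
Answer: -5184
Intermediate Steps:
b = -18 (b = 3 - 21 = -18)
(b*36)*8 = -18*36*8 = -648*8 = -5184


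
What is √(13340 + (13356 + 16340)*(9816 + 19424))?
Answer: 2*√217081095 ≈ 29467.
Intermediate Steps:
√(13340 + (13356 + 16340)*(9816 + 19424)) = √(13340 + 29696*29240) = √(13340 + 868311040) = √868324380 = 2*√217081095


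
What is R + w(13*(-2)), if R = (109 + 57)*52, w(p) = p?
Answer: 8606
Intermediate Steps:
R = 8632 (R = 166*52 = 8632)
R + w(13*(-2)) = 8632 + 13*(-2) = 8632 - 26 = 8606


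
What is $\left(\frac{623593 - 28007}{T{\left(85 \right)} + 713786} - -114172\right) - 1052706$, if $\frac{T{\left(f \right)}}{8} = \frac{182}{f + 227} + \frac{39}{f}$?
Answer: $- \frac{85414756514237}{91008778} \approx -9.3853 \cdot 10^{5}$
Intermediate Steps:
$T{\left(f \right)} = \frac{312}{f} + \frac{1456}{227 + f}$ ($T{\left(f \right)} = 8 \left(\frac{182}{f + 227} + \frac{39}{f}\right) = 8 \left(\frac{182}{227 + f} + \frac{39}{f}\right) = 8 \left(\frac{39}{f} + \frac{182}{227 + f}\right) = \frac{312}{f} + \frac{1456}{227 + f}$)
$\left(\frac{623593 - 28007}{T{\left(85 \right)} + 713786} - -114172\right) - 1052706 = \left(\frac{623593 - 28007}{\frac{104 \left(681 + 17 \cdot 85\right)}{85 \left(227 + 85\right)} + 713786} - -114172\right) - 1052706 = \left(\frac{595586}{104 \cdot \frac{1}{85} \cdot \frac{1}{312} \left(681 + 1445\right) + 713786} + \left(-963093 + 1077265\right)\right) - 1052706 = \left(\frac{595586}{104 \cdot \frac{1}{85} \cdot \frac{1}{312} \cdot 2126 + 713786} + 114172\right) - 1052706 = \left(\frac{595586}{\frac{2126}{255} + 713786} + 114172\right) - 1052706 = \left(\frac{595586}{\frac{182017556}{255}} + 114172\right) - 1052706 = \left(595586 \cdot \frac{255}{182017556} + 114172\right) - 1052706 = \left(\frac{75937215}{91008778} + 114172\right) - 1052706 = \frac{10390730139031}{91008778} - 1052706 = - \frac{85414756514237}{91008778}$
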